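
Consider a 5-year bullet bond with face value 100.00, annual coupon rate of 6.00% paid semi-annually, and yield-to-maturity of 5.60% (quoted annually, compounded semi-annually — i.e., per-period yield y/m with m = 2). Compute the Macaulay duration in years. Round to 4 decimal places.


Answer: Macaulay duration = 4.3992 years

Derivation:
Coupon per period c = face * coupon_rate / m = 3.000000
Periods per year m = 2; per-period yield y/m = 0.028000
Number of cashflows N = 10
Cashflows (t years, CF_t, discount factor 1/(1+y/m)^(m*t), PV):
  t = 0.5000: CF_t = 3.000000, DF = 0.972763, PV = 2.918288
  t = 1.0000: CF_t = 3.000000, DF = 0.946267, PV = 2.838801
  t = 1.5000: CF_t = 3.000000, DF = 0.920493, PV = 2.761480
  t = 2.0000: CF_t = 3.000000, DF = 0.895422, PV = 2.686265
  t = 2.5000: CF_t = 3.000000, DF = 0.871033, PV = 2.613098
  t = 3.0000: CF_t = 3.000000, DF = 0.847308, PV = 2.541924
  t = 3.5000: CF_t = 3.000000, DF = 0.824230, PV = 2.472689
  t = 4.0000: CF_t = 3.000000, DF = 0.801780, PV = 2.405339
  t = 4.5000: CF_t = 3.000000, DF = 0.779941, PV = 2.339824
  t = 5.0000: CF_t = 103.000000, DF = 0.758698, PV = 78.145879
Price P = sum_t PV_t = 101.723587
Macaulay numerator sum_t t * PV_t:
  t * PV_t at t = 0.5000: 1.459144
  t * PV_t at t = 1.0000: 2.838801
  t * PV_t at t = 1.5000: 4.142220
  t * PV_t at t = 2.0000: 5.372529
  t * PV_t at t = 2.5000: 6.532745
  t * PV_t at t = 3.0000: 7.625772
  t * PV_t at t = 3.5000: 8.654411
  t * PV_t at t = 4.0000: 9.621357
  t * PV_t at t = 4.5000: 10.529209
  t * PV_t at t = 5.0000: 390.729393
Macaulay duration D = (sum_t t * PV_t) / P = 447.505581 / 101.723587 = 4.399231


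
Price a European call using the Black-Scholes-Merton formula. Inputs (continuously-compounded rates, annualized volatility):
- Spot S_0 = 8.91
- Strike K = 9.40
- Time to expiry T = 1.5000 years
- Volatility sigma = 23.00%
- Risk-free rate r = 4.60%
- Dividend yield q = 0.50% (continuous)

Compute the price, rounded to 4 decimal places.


Answer: Price = 1.0221

Derivation:
d1 = (ln(S/K) + (r - q + 0.5*sigma^2) * T) / (sigma * sqrt(T)) = 0.16911970
d2 = d1 - sigma * sqrt(T) = -0.11257162
exp(-rT) = 0.93332668; exp(-qT) = 0.99252805
C = S_0 * exp(-qT) * N(d1) - K * exp(-rT) * N(d2)
N(d1) = 0.56714876; N(d2) = 0.45518509
C = 8.9100 * 0.99252805 * 0.56714876 - 9.4000 * 0.93332668 * 0.45518509 = 1.0221


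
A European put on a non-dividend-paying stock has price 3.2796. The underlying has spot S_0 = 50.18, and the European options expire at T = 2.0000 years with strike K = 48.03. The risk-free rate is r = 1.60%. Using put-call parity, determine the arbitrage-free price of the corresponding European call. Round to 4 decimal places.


Answer: Call price = 6.9422

Derivation:
Put-call parity: C - P = S_0 * exp(-qT) - K * exp(-rT).
S_0 * exp(-qT) = 50.1800 * 1.00000000 = 50.18000000
K * exp(-rT) = 48.0300 * 0.96850658 = 46.51737114
C = P + S*exp(-qT) - K*exp(-rT)
C = 3.2796 + 50.18000000 - 46.51737114 = 6.9422


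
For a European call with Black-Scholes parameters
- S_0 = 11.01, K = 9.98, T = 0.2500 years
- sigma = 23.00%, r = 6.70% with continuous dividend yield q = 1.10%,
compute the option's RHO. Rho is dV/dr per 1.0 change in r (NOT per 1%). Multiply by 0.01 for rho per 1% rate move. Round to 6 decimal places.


Answer: Rho = 2.013825

Derivation:
d1 = 1.0333335688; d2 = 0.9183335688
phi(d1) = 0.2339079387; exp(-qT) = 0.9972537778; exp(-rT) = 0.9833895013
N(d2) = 0.8207778710
Rho = K*T*exp(-rT)*N(d2) = 9.9800 * 0.2500 * 0.9833895013 * 0.8207778710 = 2.013825


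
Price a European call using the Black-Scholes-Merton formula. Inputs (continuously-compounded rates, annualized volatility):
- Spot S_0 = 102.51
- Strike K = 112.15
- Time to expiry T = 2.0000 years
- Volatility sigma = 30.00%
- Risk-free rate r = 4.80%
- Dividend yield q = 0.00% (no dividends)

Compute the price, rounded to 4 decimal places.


d1 = (ln(S/K) + (r - q + 0.5*sigma^2) * T) / (sigma * sqrt(T)) = 0.22656430
d2 = d1 - sigma * sqrt(T) = -0.19769976
exp(-rT) = 0.90846402; exp(-qT) = 1.00000000
C = S_0 * exp(-qT) * N(d1) - K * exp(-rT) * N(d2)
N(d1) = 0.58961872; N(d2) = 0.42163999
C = 102.5100 * 1.00000000 * 0.58961872 - 112.1500 * 0.90846402 * 0.42163999 = 17.4833

Answer: Price = 17.4833


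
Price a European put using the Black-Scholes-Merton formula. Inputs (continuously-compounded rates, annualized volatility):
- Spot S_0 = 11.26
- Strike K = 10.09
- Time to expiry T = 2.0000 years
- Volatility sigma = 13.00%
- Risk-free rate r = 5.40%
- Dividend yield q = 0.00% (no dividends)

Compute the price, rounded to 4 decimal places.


d1 = (ln(S/K) + (r - q + 0.5*sigma^2) * T) / (sigma * sqrt(T)) = 1.27611990
d2 = d1 - sigma * sqrt(T) = 1.09227213
exp(-rT) = 0.89762760; exp(-qT) = 1.00000000
P = K * exp(-rT) * N(-d2) - S_0 * exp(-qT) * N(-d1)
N(-d1) = 0.10095657; N(-d2) = 0.13735675
P = 10.0900 * 0.89762760 * 0.13735675 - 11.2600 * 1.00000000 * 0.10095657 = 0.1073

Answer: Price = 0.1073


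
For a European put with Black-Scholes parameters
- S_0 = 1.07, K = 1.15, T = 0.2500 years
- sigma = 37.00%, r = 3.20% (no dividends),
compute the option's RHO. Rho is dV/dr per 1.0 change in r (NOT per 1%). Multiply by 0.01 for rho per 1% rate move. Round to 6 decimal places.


Answer: Rho = -0.190996

Derivation:
d1 = -0.2540042914; d2 = -0.4390042914
phi(d1) = 0.3862781307; exp(-qT) = 1.0000000000; exp(-rT) = 0.9920319148
N(-d2) = 0.6696707866
Rho = -K*T*exp(-rT)*N(-d2) = -1.1500 * 0.2500 * 0.9920319148 * 0.6696707866 = -0.190996


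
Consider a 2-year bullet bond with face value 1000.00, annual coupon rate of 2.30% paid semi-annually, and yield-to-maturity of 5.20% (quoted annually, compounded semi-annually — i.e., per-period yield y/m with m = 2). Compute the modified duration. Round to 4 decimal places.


Answer: Modified duration = 1.9152

Derivation:
Coupon per period c = face * coupon_rate / m = 11.500000
Periods per year m = 2; per-period yield y/m = 0.026000
Number of cashflows N = 4
Cashflows (t years, CF_t, discount factor 1/(1+y/m)^(m*t), PV):
  t = 0.5000: CF_t = 11.500000, DF = 0.974659, PV = 11.208577
  t = 1.0000: CF_t = 11.500000, DF = 0.949960, PV = 10.924539
  t = 1.5000: CF_t = 11.500000, DF = 0.925887, PV = 10.647699
  t = 2.0000: CF_t = 1011.500000, DF = 0.902424, PV = 912.801708
Price P = sum_t PV_t = 945.582523
First compute Macaulay numerator sum_t t * PV_t:
  t * PV_t at t = 0.5000: 5.604288
  t * PV_t at t = 1.0000: 10.924539
  t * PV_t at t = 1.5000: 15.971548
  t * PV_t at t = 2.0000: 1825.603416
Macaulay duration D = 1858.103792 / 945.582523 = 1.965036
Modified duration = D / (1 + y/m) = 1.965036 / (1 + 0.026000) = 1.915240


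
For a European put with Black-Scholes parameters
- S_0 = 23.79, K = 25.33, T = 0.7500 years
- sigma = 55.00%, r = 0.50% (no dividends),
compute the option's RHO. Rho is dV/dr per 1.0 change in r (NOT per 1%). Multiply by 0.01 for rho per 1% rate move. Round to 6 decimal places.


d1 = 0.1143434027; d2 = -0.3619705694
phi(d1) = 0.3963428181; exp(-qT) = 1.0000000000; exp(-rT) = 0.9962570225
N(-d2) = 0.6413129883
Rho = -K*T*exp(-rT)*N(-d2) = -25.3300 * 0.7500 * 0.9962570225 * 0.6413129883 = -12.137742

Answer: Rho = -12.137742


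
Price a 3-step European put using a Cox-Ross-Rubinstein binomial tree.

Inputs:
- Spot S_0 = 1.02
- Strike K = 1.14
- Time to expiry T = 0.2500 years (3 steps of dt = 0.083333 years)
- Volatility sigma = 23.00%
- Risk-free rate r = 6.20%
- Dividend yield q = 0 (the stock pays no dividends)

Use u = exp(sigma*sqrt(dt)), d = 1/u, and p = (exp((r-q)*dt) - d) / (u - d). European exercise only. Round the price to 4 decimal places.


dt = T/N = 0.083333
u = exp(sigma*sqrt(dt)) = 1.068649; d = 1/u = 0.935761
p = (exp((r-q)*dt) - d) / (u - d) = 0.522388
Discount per step: exp(-r*dt) = 0.994847
Stock lattice S(k, i) with i counting down-moves:
  k=0: S(0,0) = 1.0200
  k=1: S(1,0) = 1.0900; S(1,1) = 0.9545
  k=2: S(2,0) = 1.1649; S(2,1) = 1.0200; S(2,2) = 0.8932
  k=3: S(3,0) = 1.2448; S(3,1) = 1.0900; S(3,2) = 0.9545; S(3,3) = 0.8358
Terminal payoffs V(N, i) = max(K - S_T, 0):
  V(3,0) = 0.000000; V(3,1) = 0.049978; V(3,2) = 0.185524; V(3,3) = 0.304214
Backward induction: V(k, i) = exp(-r*dt) * [p * V(k+1, i) + (1-p) * V(k+1, i+1)].
  V(2,0) = exp(-r*dt) * [p*0.000000 + (1-p)*0.049978] = 0.023747
  V(2,1) = exp(-r*dt) * [p*0.049978 + (1-p)*0.185524] = 0.114125
  V(2,2) = exp(-r*dt) * [p*0.185524 + (1-p)*0.304214] = 0.240964
  V(1,0) = exp(-r*dt) * [p*0.023747 + (1-p)*0.114125] = 0.066568
  V(1,1) = exp(-r*dt) * [p*0.114125 + (1-p)*0.240964] = 0.173805
  V(0,0) = exp(-r*dt) * [p*0.066568 + (1-p)*0.173805] = 0.117178

Answer: Price = V(0,0) = 0.1172


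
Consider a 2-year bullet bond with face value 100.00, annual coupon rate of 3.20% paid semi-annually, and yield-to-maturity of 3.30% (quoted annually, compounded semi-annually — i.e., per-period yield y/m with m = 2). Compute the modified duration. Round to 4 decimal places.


Answer: Modified duration = 1.9215

Derivation:
Coupon per period c = face * coupon_rate / m = 1.600000
Periods per year m = 2; per-period yield y/m = 0.016500
Number of cashflows N = 4
Cashflows (t years, CF_t, discount factor 1/(1+y/m)^(m*t), PV):
  t = 0.5000: CF_t = 1.600000, DF = 0.983768, PV = 1.574029
  t = 1.0000: CF_t = 1.600000, DF = 0.967799, PV = 1.548479
  t = 1.5000: CF_t = 1.600000, DF = 0.952090, PV = 1.523343
  t = 2.0000: CF_t = 101.600000, DF = 0.936635, PV = 95.162135
Price P = sum_t PV_t = 99.807985
First compute Macaulay numerator sum_t t * PV_t:
  t * PV_t at t = 0.5000: 0.787014
  t * PV_t at t = 1.0000: 1.548479
  t * PV_t at t = 1.5000: 2.285015
  t * PV_t at t = 2.0000: 190.324270
Macaulay duration D = 194.944778 / 99.807985 = 1.953198
Modified duration = D / (1 + y/m) = 1.953198 / (1 + 0.016500) = 1.921494


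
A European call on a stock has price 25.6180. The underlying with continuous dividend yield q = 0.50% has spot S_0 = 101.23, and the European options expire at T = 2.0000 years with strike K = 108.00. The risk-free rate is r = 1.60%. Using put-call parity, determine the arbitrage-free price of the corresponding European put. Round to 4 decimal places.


Answer: Put price = 29.9940

Derivation:
Put-call parity: C - P = S_0 * exp(-qT) - K * exp(-rT).
S_0 * exp(-qT) = 101.2300 * 0.99004983 = 100.22274467
K * exp(-rT) = 108.0000 * 0.96850658 = 104.59871086
P = C - S*exp(-qT) + K*exp(-rT)
P = 25.6180 - 100.22274467 + 104.59871086 = 29.9940


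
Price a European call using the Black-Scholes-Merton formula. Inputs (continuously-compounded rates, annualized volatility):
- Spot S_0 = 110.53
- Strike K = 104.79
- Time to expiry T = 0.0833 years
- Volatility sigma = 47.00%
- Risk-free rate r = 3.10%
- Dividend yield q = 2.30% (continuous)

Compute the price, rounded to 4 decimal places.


d1 = (ln(S/K) + (r - q + 0.5*sigma^2) * T) / (sigma * sqrt(T)) = 0.46587124
d2 = d1 - sigma * sqrt(T) = 0.33022106
exp(-rT) = 0.99742103; exp(-qT) = 0.99808593
C = S_0 * exp(-qT) * N(d1) - K * exp(-rT) * N(d2)
N(d1) = 0.67934616; N(d2) = 0.62938353
C = 110.5300 * 0.99808593 * 0.67934616 - 104.7900 * 0.99742103 * 0.62938353 = 9.1614

Answer: Price = 9.1614


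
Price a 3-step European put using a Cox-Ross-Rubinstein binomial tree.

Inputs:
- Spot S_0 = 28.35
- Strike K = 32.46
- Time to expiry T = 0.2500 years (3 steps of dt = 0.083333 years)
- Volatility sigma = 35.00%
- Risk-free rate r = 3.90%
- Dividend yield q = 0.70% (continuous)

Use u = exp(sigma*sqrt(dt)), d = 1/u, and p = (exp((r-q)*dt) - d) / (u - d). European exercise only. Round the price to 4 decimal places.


Answer: Price = V(0,0) = 4.5266

Derivation:
dt = T/N = 0.083333
u = exp(sigma*sqrt(dt)) = 1.106317; d = 1/u = 0.903900
p = (exp((r-q)*dt) - d) / (u - d) = 0.487954
Discount per step: exp(-r*dt) = 0.996755
Stock lattice S(k, i) with i counting down-moves:
  k=0: S(0,0) = 28.3500
  k=1: S(1,0) = 31.3641; S(1,1) = 25.6256
  k=2: S(2,0) = 34.6986; S(2,1) = 28.3500; S(2,2) = 23.1630
  k=3: S(3,0) = 38.3877; S(3,1) = 31.3641; S(3,2) = 25.6256; S(3,3) = 20.9370
Terminal payoffs V(N, i) = max(K - S_T, 0):
  V(3,0) = 0.000000; V(3,1) = 1.095919; V(3,2) = 6.834429; V(3,3) = 11.522996
Backward induction: V(k, i) = exp(-r*dt) * [p * V(k+1, i) + (1-p) * V(k+1, i+1)].
  V(2,0) = exp(-r*dt) * [p*0.000000 + (1-p)*1.095919] = 0.559340
  V(2,1) = exp(-r*dt) * [p*1.095919 + (1-p)*6.834429] = 4.021209
  V(2,2) = exp(-r*dt) * [p*6.834429 + (1-p)*11.522996] = 9.205224
  V(1,0) = exp(-r*dt) * [p*0.559340 + (1-p)*4.021209] = 2.324409
  V(1,1) = exp(-r*dt) * [p*4.021209 + (1-p)*9.205224] = 6.654002
  V(0,0) = exp(-r*dt) * [p*2.324409 + (1-p)*6.654002] = 4.526624


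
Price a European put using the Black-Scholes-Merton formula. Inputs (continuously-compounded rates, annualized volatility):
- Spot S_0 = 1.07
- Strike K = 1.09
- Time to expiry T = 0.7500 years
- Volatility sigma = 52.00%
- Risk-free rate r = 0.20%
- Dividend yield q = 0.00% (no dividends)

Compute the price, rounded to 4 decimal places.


Answer: Price = 0.2016

Derivation:
d1 = (ln(S/K) + (r - q + 0.5*sigma^2) * T) / (sigma * sqrt(T)) = 0.18737448
d2 = d1 - sigma * sqrt(T) = -0.26295873
exp(-rT) = 0.99850112; exp(-qT) = 1.00000000
P = K * exp(-rT) * N(-d2) - S_0 * exp(-qT) * N(-d1)
N(-d1) = 0.42568351; N(-d2) = 0.60370880
P = 1.0900 * 0.99850112 * 0.60370880 - 1.0700 * 1.00000000 * 0.42568351 = 0.2016


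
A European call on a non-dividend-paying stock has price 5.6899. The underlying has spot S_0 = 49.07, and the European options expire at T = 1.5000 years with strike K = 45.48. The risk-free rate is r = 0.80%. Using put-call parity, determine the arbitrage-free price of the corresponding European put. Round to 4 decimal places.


Answer: Put price = 1.5574

Derivation:
Put-call parity: C - P = S_0 * exp(-qT) - K * exp(-rT).
S_0 * exp(-qT) = 49.0700 * 1.00000000 = 49.07000000
K * exp(-rT) = 45.4800 * 0.98807171 = 44.93750150
P = C - S*exp(-qT) + K*exp(-rT)
P = 5.6899 - 49.07000000 + 44.93750150 = 1.5574


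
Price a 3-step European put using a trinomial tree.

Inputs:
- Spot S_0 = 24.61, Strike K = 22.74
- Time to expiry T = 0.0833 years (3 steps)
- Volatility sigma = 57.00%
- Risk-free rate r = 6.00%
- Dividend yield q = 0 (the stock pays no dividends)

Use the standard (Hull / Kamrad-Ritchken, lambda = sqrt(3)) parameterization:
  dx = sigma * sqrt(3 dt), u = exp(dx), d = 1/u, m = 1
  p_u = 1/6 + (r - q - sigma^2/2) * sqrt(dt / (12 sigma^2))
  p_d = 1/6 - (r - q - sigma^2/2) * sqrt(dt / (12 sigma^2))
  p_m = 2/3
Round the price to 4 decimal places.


dt = T/N = 0.027767; dx = sigma*sqrt(3*dt) = 0.164512
u = exp(dx) = 1.178818; d = 1/u = 0.848308
p_u = 0.158021, p_m = 0.666667, p_d = 0.175313
Discount per step: exp(-r*dt) = 0.998335
Stock lattice S(k, j) with j the centered position index:
  k=0: S(0,+0) = 24.6100
  k=1: S(1,-1) = 20.8769; S(1,+0) = 24.6100; S(1,+1) = 29.0107
  k=2: S(2,-2) = 17.7100; S(2,-1) = 20.8769; S(2,+0) = 24.6100; S(2,+1) = 29.0107; S(2,+2) = 34.1983
  k=3: S(3,-3) = 15.0235; S(3,-2) = 17.7100; S(3,-1) = 20.8769; S(3,+0) = 24.6100; S(3,+1) = 29.0107; S(3,+2) = 34.1983; S(3,+3) = 40.3136
Terminal payoffs V(N, j) = max(K - S_T, 0):
  V(3,-3) = 7.716478; V(3,-2) = 5.030007; V(3,-1) = 1.863149; V(3,+0) = 0.000000; V(3,+1) = 0.000000; V(3,+2) = 0.000000; V(3,+3) = 0.000000
Backward induction: V(k, j) = exp(-r*dt) * [p_u * V(k+1, j+1) + p_m * V(k+1, j) + p_d * V(k+1, j-1)]
  V(2,-2) = exp(-r*dt) * [p_u*1.863149 + p_m*5.030007 + p_d*7.716478] = 4.992226
  V(2,-1) = exp(-r*dt) * [p_u*0.000000 + p_m*1.863149 + p_d*5.030007] = 2.120387
  V(2,+0) = exp(-r*dt) * [p_u*0.000000 + p_m*0.000000 + p_d*1.863149] = 0.326090
  V(2,+1) = exp(-r*dt) * [p_u*0.000000 + p_m*0.000000 + p_d*0.000000] = 0.000000
  V(2,+2) = exp(-r*dt) * [p_u*0.000000 + p_m*0.000000 + p_d*0.000000] = 0.000000
  V(1,-1) = exp(-r*dt) * [p_u*0.326090 + p_m*2.120387 + p_d*4.992226] = 2.336424
  V(1,+0) = exp(-r*dt) * [p_u*0.000000 + p_m*0.326090 + p_d*2.120387] = 0.588143
  V(1,+1) = exp(-r*dt) * [p_u*0.000000 + p_m*0.000000 + p_d*0.326090] = 0.057072
  V(0,+0) = exp(-r*dt) * [p_u*0.057072 + p_m*0.588143 + p_d*2.336424] = 0.809369

Answer: Price = V(0,0) = 0.8094


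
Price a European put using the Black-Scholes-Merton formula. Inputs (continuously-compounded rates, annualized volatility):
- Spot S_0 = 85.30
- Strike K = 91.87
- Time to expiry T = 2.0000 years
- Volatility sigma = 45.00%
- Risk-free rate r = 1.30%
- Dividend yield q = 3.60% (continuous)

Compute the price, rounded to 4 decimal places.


Answer: Price = 26.5134

Derivation:
d1 = (ln(S/K) + (r - q + 0.5*sigma^2) * T) / (sigma * sqrt(T)) = 0.12932185
d2 = d1 - sigma * sqrt(T) = -0.50707425
exp(-rT) = 0.97433509; exp(-qT) = 0.93053090
P = K * exp(-rT) * N(-d2) - S_0 * exp(-qT) * N(-d1)
N(-d1) = 0.44855149; N(-d2) = 0.69394864
P = 91.8700 * 0.97433509 * 0.69394864 - 85.3000 * 0.93053090 * 0.44855149 = 26.5134


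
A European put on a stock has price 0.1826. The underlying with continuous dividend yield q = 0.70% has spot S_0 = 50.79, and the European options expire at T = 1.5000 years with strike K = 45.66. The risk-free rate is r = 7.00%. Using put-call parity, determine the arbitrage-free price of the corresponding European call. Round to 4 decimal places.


Put-call parity: C - P = S_0 * exp(-qT) - K * exp(-rT).
S_0 * exp(-qT) = 50.7900 * 0.98955493 = 50.25949503
K * exp(-rT) = 45.6600 * 0.90032452 = 41.10881770
C = P + S*exp(-qT) - K*exp(-rT)
C = 0.1826 + 50.25949503 - 41.10881770 = 9.3333

Answer: Call price = 9.3333


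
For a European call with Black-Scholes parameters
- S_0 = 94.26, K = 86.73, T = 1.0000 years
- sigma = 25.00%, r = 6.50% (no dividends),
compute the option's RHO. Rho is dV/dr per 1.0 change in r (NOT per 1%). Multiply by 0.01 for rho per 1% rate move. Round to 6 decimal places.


d1 = 0.7180283072; d2 = 0.4680283072
phi(d1) = 0.3082880030; exp(-qT) = 1.0000000000; exp(-rT) = 0.9370674634
N(d2) = 0.6801178266
Rho = K*T*exp(-rT)*N(d2) = 86.7300 * 1.0000 * 0.9370674634 * 0.6801178266 = 55.274442

Answer: Rho = 55.274442


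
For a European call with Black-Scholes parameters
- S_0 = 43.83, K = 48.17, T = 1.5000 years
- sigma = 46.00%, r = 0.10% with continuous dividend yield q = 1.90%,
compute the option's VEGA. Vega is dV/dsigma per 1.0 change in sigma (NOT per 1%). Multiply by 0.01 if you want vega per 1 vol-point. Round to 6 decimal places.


Answer: Vega = 20.768199

Derivation:
d1 = 0.0661754394; d2 = -0.4972072015
phi(d1) = 0.3980697143; exp(-qT) = 0.9719022941; exp(-rT) = 0.9985011244
Vega = S * exp(-qT) * phi(d1) * sqrt(T) = 43.8300 * 0.9719022941 * 0.3980697143 * 1.2247448714 = 20.768199


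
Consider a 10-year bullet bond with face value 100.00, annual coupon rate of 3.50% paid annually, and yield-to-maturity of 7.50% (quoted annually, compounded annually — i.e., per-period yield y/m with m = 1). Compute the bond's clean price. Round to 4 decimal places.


Coupon per period c = face * coupon_rate / m = 3.500000
Periods per year m = 1; per-period yield y/m = 0.075000
Number of cashflows N = 10
Cashflows (t years, CF_t, discount factor 1/(1+y/m)^(m*t), PV):
  t = 1.0000: CF_t = 3.500000, DF = 0.930233, PV = 3.255814
  t = 2.0000: CF_t = 3.500000, DF = 0.865333, PV = 3.028664
  t = 3.0000: CF_t = 3.500000, DF = 0.804961, PV = 2.817362
  t = 4.0000: CF_t = 3.500000, DF = 0.748801, PV = 2.620802
  t = 5.0000: CF_t = 3.500000, DF = 0.696559, PV = 2.437955
  t = 6.0000: CF_t = 3.500000, DF = 0.647962, PV = 2.267865
  t = 7.0000: CF_t = 3.500000, DF = 0.602755, PV = 2.109642
  t = 8.0000: CF_t = 3.500000, DF = 0.560702, PV = 1.962458
  t = 9.0000: CF_t = 3.500000, DF = 0.521583, PV = 1.825542
  t = 10.0000: CF_t = 103.500000, DF = 0.485194, PV = 50.217572
Price P = sum_t PV_t = 72.543676

Answer: Price = 72.5437


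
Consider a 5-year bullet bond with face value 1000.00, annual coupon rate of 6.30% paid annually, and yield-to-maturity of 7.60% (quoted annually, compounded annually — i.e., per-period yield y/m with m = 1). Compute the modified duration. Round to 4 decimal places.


Answer: Modified duration = 4.1117

Derivation:
Coupon per period c = face * coupon_rate / m = 63.000000
Periods per year m = 1; per-period yield y/m = 0.076000
Number of cashflows N = 5
Cashflows (t years, CF_t, discount factor 1/(1+y/m)^(m*t), PV):
  t = 1.0000: CF_t = 63.000000, DF = 0.929368, PV = 58.550186
  t = 2.0000: CF_t = 63.000000, DF = 0.863725, PV = 54.414671
  t = 3.0000: CF_t = 63.000000, DF = 0.802718, PV = 50.571255
  t = 4.0000: CF_t = 63.000000, DF = 0.746021, PV = 46.999308
  t = 5.0000: CF_t = 1063.000000, DF = 0.693328, PV = 737.007501
Price P = sum_t PV_t = 947.542921
First compute Macaulay numerator sum_t t * PV_t:
  t * PV_t at t = 1.0000: 58.550186
  t * PV_t at t = 2.0000: 108.829342
  t * PV_t at t = 3.0000: 151.713766
  t * PV_t at t = 4.0000: 187.997232
  t * PV_t at t = 5.0000: 3685.037504
Macaulay duration D = 4192.128030 / 947.542921 = 4.424209
Modified duration = D / (1 + y/m) = 4.424209 / (1 + 0.076000) = 4.111719


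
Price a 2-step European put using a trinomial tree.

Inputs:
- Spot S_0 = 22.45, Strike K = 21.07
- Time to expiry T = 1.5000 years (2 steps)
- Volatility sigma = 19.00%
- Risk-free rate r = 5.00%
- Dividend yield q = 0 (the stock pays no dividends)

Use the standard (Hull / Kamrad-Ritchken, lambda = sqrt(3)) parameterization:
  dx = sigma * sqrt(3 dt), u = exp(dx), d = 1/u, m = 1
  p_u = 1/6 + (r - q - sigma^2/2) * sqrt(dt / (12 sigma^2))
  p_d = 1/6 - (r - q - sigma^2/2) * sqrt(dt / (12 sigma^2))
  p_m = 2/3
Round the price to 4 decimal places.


Answer: Price = V(0,0) = 0.7662

Derivation:
dt = T/N = 0.750000; dx = sigma*sqrt(3*dt) = 0.285000
u = exp(dx) = 1.329762; d = 1/u = 0.752014
p_u = 0.208706, p_m = 0.666667, p_d = 0.124627
Discount per step: exp(-r*dt) = 0.963194
Stock lattice S(k, j) with j the centered position index:
  k=0: S(0,+0) = 22.4500
  k=1: S(1,-1) = 16.8827; S(1,+0) = 22.4500; S(1,+1) = 29.8532
  k=2: S(2,-2) = 12.6960; S(2,-1) = 16.8827; S(2,+0) = 22.4500; S(2,+1) = 29.8532; S(2,+2) = 39.6976
Terminal payoffs V(N, j) = max(K - S_T, 0):
  V(2,-2) = 8.373954; V(2,-1) = 4.187280; V(2,+0) = 0.000000; V(2,+1) = 0.000000; V(2,+2) = 0.000000
Backward induction: V(k, j) = exp(-r*dt) * [p_u * V(k+1, j+1) + p_m * V(k+1, j) + p_d * V(k+1, j-1)]
  V(1,-1) = exp(-r*dt) * [p_u*0.000000 + p_m*4.187280 + p_d*8.373954] = 3.693988
  V(1,+0) = exp(-r*dt) * [p_u*0.000000 + p_m*0.000000 + p_d*4.187280] = 0.502642
  V(1,+1) = exp(-r*dt) * [p_u*0.000000 + p_m*0.000000 + p_d*0.000000] = 0.000000
  V(0,+0) = exp(-r*dt) * [p_u*0.000000 + p_m*0.502642 + p_d*3.693988] = 0.766188


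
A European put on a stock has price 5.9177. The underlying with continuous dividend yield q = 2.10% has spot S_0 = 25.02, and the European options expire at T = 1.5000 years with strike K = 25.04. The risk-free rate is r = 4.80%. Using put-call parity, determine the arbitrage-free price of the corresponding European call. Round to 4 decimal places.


Answer: Call price = 6.8614

Derivation:
Put-call parity: C - P = S_0 * exp(-qT) - K * exp(-rT).
S_0 * exp(-qT) = 25.0200 * 0.96899096 = 24.24415373
K * exp(-rT) = 25.0400 * 0.93053090 = 23.30049363
C = P + S*exp(-qT) - K*exp(-rT)
C = 5.9177 + 24.24415373 - 23.30049363 = 6.8614


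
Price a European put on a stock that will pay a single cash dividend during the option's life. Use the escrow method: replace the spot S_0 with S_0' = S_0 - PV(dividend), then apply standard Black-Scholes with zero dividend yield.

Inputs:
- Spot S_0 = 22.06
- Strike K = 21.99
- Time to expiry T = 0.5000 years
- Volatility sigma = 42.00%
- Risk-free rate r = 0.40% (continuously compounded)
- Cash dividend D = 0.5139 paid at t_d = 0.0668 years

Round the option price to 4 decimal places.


PV(D) = D * exp(-r * t_d) = 0.5139 * 0.99973284 = 0.51376270
S_0' = S_0 - PV(D) = 22.0600 - 0.51376270 = 21.54623730
d1 = (ln(S_0'/K) + (r + sigma^2/2)*T) / (sigma*sqrt(T)) = 0.08658150
d2 = d1 - sigma*sqrt(T) = -0.21040335
exp(-rT) = 0.99800200
N(-d1) = 0.46550209; N(-d2) = 0.58332356
P = K * exp(-rT) * N(-d2) - S_0' * N(-d1) = 21.9900 * 0.99800200 * 0.58332356 - 21.54623730 * 0.46550209 = 2.7718

Answer: Price = 2.7718


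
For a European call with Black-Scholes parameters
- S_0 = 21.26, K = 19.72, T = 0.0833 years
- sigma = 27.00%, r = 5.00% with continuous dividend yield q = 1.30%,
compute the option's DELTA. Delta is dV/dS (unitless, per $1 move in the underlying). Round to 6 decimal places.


Answer: Delta = 0.850708

Derivation:
d1 = 1.0434474009; d2 = 0.9655207046
phi(d1) = 0.2314642668; exp(-qT) = 0.9989176861; exp(-rT) = 0.9958436616
N(d1) = 0.8516294351
Delta = exp(-qT) * N(d1) = 0.9989176861 * 0.8516294351 = 0.850708


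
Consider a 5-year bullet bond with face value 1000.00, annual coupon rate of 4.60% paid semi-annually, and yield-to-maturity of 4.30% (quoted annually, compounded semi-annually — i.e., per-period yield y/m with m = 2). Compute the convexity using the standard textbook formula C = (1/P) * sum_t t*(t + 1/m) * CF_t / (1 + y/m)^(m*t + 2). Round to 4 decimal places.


Answer: Convexity = 23.0545

Derivation:
Coupon per period c = face * coupon_rate / m = 23.000000
Periods per year m = 2; per-period yield y/m = 0.021500
Number of cashflows N = 10
Cashflows (t years, CF_t, discount factor 1/(1+y/m)^(m*t), PV):
  t = 0.5000: CF_t = 23.000000, DF = 0.978953, PV = 22.515908
  t = 1.0000: CF_t = 23.000000, DF = 0.958348, PV = 22.042005
  t = 1.5000: CF_t = 23.000000, DF = 0.938177, PV = 21.578076
  t = 2.0000: CF_t = 23.000000, DF = 0.918431, PV = 21.123912
  t = 2.5000: CF_t = 23.000000, DF = 0.899100, PV = 20.679307
  t = 3.0000: CF_t = 23.000000, DF = 0.880177, PV = 20.244060
  t = 3.5000: CF_t = 23.000000, DF = 0.861651, PV = 19.817973
  t = 4.0000: CF_t = 23.000000, DF = 0.843515, PV = 19.400855
  t = 4.5000: CF_t = 23.000000, DF = 0.825762, PV = 18.992516
  t = 5.0000: CF_t = 1023.000000, DF = 0.808381, PV = 826.974130
Price P = sum_t PV_t = 1013.368742
Convexity numerator sum_t t*(t + 1/m) * CF_t / (1+y/m)^(m*t + 2):
  t = 0.5000: term = 10.789038
  t = 1.0000: term = 31.685868
  t = 1.5000: term = 62.037921
  t = 2.0000: term = 101.220299
  t = 2.5000: term = 148.634800
  t = 3.0000: term = 203.708977
  t = 3.5000: term = 265.895222
  t = 4.0000: term = 334.669883
  t = 4.5000: term = 409.532407
  t = 5.0000: term = 21794.548470
Convexity = (1/P) * sum = 23362.722884 / 1013.368742 = 23.054513


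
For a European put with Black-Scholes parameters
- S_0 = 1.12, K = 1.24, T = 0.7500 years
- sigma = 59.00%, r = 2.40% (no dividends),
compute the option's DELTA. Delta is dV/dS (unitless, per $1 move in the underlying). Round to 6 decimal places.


Answer: Delta = -0.463546

Derivation:
d1 = 0.0915047446; d2 = -0.4194502437
phi(d1) = 0.3972755763; exp(-qT) = 1.0000000000; exp(-rT) = 0.9821610324
N(-d1) = 0.4635457682
Delta = -exp(-qT) * N(-d1) = -1.0000000000 * 0.4635457682 = -0.463546


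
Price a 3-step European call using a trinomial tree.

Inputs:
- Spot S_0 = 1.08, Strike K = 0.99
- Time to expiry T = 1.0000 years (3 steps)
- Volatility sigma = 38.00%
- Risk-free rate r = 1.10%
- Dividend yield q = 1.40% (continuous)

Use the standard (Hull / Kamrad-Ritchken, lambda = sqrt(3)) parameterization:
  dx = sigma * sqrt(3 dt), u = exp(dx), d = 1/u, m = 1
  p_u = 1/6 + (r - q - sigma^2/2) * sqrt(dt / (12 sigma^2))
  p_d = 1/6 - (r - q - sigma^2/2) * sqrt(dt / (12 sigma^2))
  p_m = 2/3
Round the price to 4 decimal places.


Answer: Price = V(0,0) = 0.1983

Derivation:
dt = T/N = 0.333333; dx = sigma*sqrt(3*dt) = 0.380000
u = exp(dx) = 1.462285; d = 1/u = 0.683861
p_u = 0.133684, p_m = 0.666667, p_d = 0.199649
Discount per step: exp(-r*dt) = 0.996340
Stock lattice S(k, j) with j the centered position index:
  k=0: S(0,+0) = 1.0800
  k=1: S(1,-1) = 0.7386; S(1,+0) = 1.0800; S(1,+1) = 1.5793
  k=2: S(2,-2) = 0.5051; S(2,-1) = 0.7386; S(2,+0) = 1.0800; S(2,+1) = 1.5793; S(2,+2) = 2.3093
  k=3: S(3,-3) = 0.3454; S(3,-2) = 0.5051; S(3,-1) = 0.7386; S(3,+0) = 1.0800; S(3,+1) = 1.5793; S(3,+2) = 2.3093; S(3,+3) = 3.3769
Terminal payoffs V(N, j) = max(S_T - K, 0):
  V(3,-3) = 0.000000; V(3,-2) = 0.000000; V(3,-1) = 0.000000; V(3,+0) = 0.090000; V(3,+1) = 0.589267; V(3,+2) = 1.319338; V(3,+3) = 2.386910
Backward induction: V(k, j) = exp(-r*dt) * [p_u * V(k+1, j+1) + p_m * V(k+1, j) + p_d * V(k+1, j-1)]
  V(2,-2) = exp(-r*dt) * [p_u*0.000000 + p_m*0.000000 + p_d*0.000000] = 0.000000
  V(2,-1) = exp(-r*dt) * [p_u*0.090000 + p_m*0.000000 + p_d*0.000000] = 0.011988
  V(2,+0) = exp(-r*dt) * [p_u*0.589267 + p_m*0.090000 + p_d*0.000000] = 0.138268
  V(2,+1) = exp(-r*dt) * [p_u*1.319338 + p_m*0.589267 + p_d*0.090000] = 0.585039
  V(2,+2) = exp(-r*dt) * [p_u*2.386910 + p_m*1.319338 + p_d*0.589267] = 1.311480
  V(1,-1) = exp(-r*dt) * [p_u*0.138268 + p_m*0.011988 + p_d*0.000000] = 0.026379
  V(1,+0) = exp(-r*dt) * [p_u*0.585039 + p_m*0.138268 + p_d*0.011988] = 0.172150
  V(1,+1) = exp(-r*dt) * [p_u*1.311480 + p_m*0.585039 + p_d*0.138268] = 0.590785
  V(0,+0) = exp(-r*dt) * [p_u*0.590785 + p_m*0.172150 + p_d*0.026379] = 0.198283


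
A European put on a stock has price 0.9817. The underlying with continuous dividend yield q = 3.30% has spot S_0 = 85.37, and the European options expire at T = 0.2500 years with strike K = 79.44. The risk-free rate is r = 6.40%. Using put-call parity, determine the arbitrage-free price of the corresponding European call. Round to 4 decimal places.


Put-call parity: C - P = S_0 * exp(-qT) - K * exp(-rT).
S_0 * exp(-qT) = 85.3700 * 0.99178394 = 84.66859477
K * exp(-rT) = 79.4400 * 0.98412732 = 78.17907431
C = P + S*exp(-qT) - K*exp(-rT)
C = 0.9817 + 84.66859477 - 78.17907431 = 7.4712

Answer: Call price = 7.4712


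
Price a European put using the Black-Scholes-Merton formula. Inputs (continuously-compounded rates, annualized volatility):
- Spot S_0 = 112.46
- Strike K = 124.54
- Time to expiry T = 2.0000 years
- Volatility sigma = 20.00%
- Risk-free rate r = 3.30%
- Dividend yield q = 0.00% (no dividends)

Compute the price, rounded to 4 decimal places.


d1 = (ln(S/K) + (r - q + 0.5*sigma^2) * T) / (sigma * sqrt(T)) = 0.01403838
d2 = d1 - sigma * sqrt(T) = -0.26880433
exp(-rT) = 0.93613086; exp(-qT) = 1.00000000
P = K * exp(-rT) * N(-d2) - S_0 * exp(-qT) * N(-d1)
N(-d1) = 0.49439968; N(-d2) = 0.60595987
P = 124.5400 * 0.93613086 * 0.60595987 - 112.4600 * 1.00000000 * 0.49439968 = 15.0461

Answer: Price = 15.0461


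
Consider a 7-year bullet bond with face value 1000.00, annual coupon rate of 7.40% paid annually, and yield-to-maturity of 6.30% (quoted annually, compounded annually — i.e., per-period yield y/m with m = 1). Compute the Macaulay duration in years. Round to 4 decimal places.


Answer: Macaulay duration = 5.7502 years

Derivation:
Coupon per period c = face * coupon_rate / m = 74.000000
Periods per year m = 1; per-period yield y/m = 0.063000
Number of cashflows N = 7
Cashflows (t years, CF_t, discount factor 1/(1+y/m)^(m*t), PV):
  t = 1.0000: CF_t = 74.000000, DF = 0.940734, PV = 69.614299
  t = 2.0000: CF_t = 74.000000, DF = 0.884980, PV = 65.488522
  t = 3.0000: CF_t = 74.000000, DF = 0.832531, PV = 61.607265
  t = 4.0000: CF_t = 74.000000, DF = 0.783190, PV = 57.956034
  t = 5.0000: CF_t = 74.000000, DF = 0.736773, PV = 54.521199
  t = 6.0000: CF_t = 74.000000, DF = 0.693107, PV = 51.289933
  t = 7.0000: CF_t = 1074.000000, DF = 0.652029, PV = 700.279527
Price P = sum_t PV_t = 1060.756779
Macaulay numerator sum_t t * PV_t:
  t * PV_t at t = 1.0000: 69.614299
  t * PV_t at t = 2.0000: 130.977045
  t * PV_t at t = 3.0000: 184.821794
  t * PV_t at t = 4.0000: 231.824138
  t * PV_t at t = 5.0000: 272.605994
  t * PV_t at t = 6.0000: 307.739599
  t * PV_t at t = 7.0000: 4901.956689
Macaulay duration D = (sum_t t * PV_t) / P = 6099.539557 / 1060.756779 = 5.750177


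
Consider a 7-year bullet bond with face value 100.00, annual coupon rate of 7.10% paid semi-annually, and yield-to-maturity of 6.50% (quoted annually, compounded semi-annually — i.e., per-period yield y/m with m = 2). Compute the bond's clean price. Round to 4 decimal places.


Answer: Price = 103.3318

Derivation:
Coupon per period c = face * coupon_rate / m = 3.550000
Periods per year m = 2; per-period yield y/m = 0.032500
Number of cashflows N = 14
Cashflows (t years, CF_t, discount factor 1/(1+y/m)^(m*t), PV):
  t = 0.5000: CF_t = 3.550000, DF = 0.968523, PV = 3.438257
  t = 1.0000: CF_t = 3.550000, DF = 0.938037, PV = 3.330031
  t = 1.5000: CF_t = 3.550000, DF = 0.908510, PV = 3.225211
  t = 2.0000: CF_t = 3.550000, DF = 0.879913, PV = 3.123691
  t = 2.5000: CF_t = 3.550000, DF = 0.852216, PV = 3.025367
  t = 3.0000: CF_t = 3.550000, DF = 0.825391, PV = 2.930137
  t = 3.5000: CF_t = 3.550000, DF = 0.799410, PV = 2.837906
  t = 4.0000: CF_t = 3.550000, DF = 0.774247, PV = 2.748577
  t = 4.5000: CF_t = 3.550000, DF = 0.749876, PV = 2.662060
  t = 5.0000: CF_t = 3.550000, DF = 0.726272, PV = 2.578266
  t = 5.5000: CF_t = 3.550000, DF = 0.703411, PV = 2.497110
  t = 6.0000: CF_t = 3.550000, DF = 0.681270, PV = 2.418509
  t = 6.5000: CF_t = 3.550000, DF = 0.659826, PV = 2.342381
  t = 7.0000: CF_t = 103.550000, DF = 0.639056, PV = 66.174285
Price P = sum_t PV_t = 103.331788


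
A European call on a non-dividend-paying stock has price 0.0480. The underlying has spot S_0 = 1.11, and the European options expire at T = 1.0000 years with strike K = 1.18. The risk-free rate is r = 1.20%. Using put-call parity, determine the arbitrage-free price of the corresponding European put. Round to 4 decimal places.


Put-call parity: C - P = S_0 * exp(-qT) - K * exp(-rT).
S_0 * exp(-qT) = 1.1100 * 1.00000000 = 1.11000000
K * exp(-rT) = 1.1800 * 0.98807171 = 1.16592462
P = C - S*exp(-qT) + K*exp(-rT)
P = 0.0480 - 1.11000000 + 1.16592462 = 0.1039

Answer: Put price = 0.1039


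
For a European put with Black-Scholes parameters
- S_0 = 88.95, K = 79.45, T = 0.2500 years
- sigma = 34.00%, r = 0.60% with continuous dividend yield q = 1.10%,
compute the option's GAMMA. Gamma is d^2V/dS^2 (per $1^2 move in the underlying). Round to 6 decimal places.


Answer: Gamma = 0.019978

Derivation:
d1 = 0.7420383596; d2 = 0.5720383596
phi(d1) = 0.3029313712; exp(-qT) = 0.9972537778; exp(-rT) = 0.9985011244
Gamma = exp(-qT) * phi(d1) / (S * sigma * sqrt(T)) = 0.9972537778 * 0.3029313712 / (88.9500 * 0.3400 * 0.5000000000) = 0.019978


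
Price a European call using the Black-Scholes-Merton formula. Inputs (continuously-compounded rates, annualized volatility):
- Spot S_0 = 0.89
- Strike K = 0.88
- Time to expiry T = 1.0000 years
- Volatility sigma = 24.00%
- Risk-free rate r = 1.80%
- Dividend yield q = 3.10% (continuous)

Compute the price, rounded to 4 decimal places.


Answer: Price = 0.0818

Derivation:
d1 = (ln(S/K) + (r - q + 0.5*sigma^2) * T) / (sigma * sqrt(T)) = 0.11291481
d2 = d1 - sigma * sqrt(T) = -0.12708519
exp(-rT) = 0.98216103; exp(-qT) = 0.96947557
C = S_0 * exp(-qT) * N(d1) - K * exp(-rT) * N(d2)
N(d1) = 0.54495095; N(d2) = 0.44943649
C = 0.8900 * 0.96947557 * 0.54495095 - 0.8800 * 0.98216103 * 0.44943649 = 0.0818


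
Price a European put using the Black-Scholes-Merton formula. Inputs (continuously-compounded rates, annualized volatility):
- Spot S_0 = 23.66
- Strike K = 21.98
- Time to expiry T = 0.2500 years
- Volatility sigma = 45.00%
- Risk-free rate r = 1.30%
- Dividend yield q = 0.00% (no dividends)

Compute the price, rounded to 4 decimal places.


d1 = (ln(S/K) + (r - q + 0.5*sigma^2) * T) / (sigma * sqrt(T)) = 0.45429071
d2 = d1 - sigma * sqrt(T) = 0.22929071
exp(-rT) = 0.99675528; exp(-qT) = 1.00000000
P = K * exp(-rT) * N(-d2) - S_0 * exp(-qT) * N(-d1)
N(-d1) = 0.32480980; N(-d2) = 0.40932149
P = 21.9800 * 0.99675528 * 0.40932149 - 23.6600 * 1.00000000 * 0.32480980 = 1.2827

Answer: Price = 1.2827


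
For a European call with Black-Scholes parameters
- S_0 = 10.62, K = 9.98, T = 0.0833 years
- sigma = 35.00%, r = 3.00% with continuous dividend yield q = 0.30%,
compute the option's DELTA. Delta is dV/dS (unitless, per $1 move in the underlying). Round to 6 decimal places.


d1 = 0.6880800077; d2 = 0.5870639199
phi(d1) = 0.3148479101; exp(-qT) = 0.9997501312; exp(-rT) = 0.9975041199
N(d1) = 0.7542988003
Delta = exp(-qT) * N(d1) = 0.9997501312 * 0.7542988003 = 0.754110

Answer: Delta = 0.754110


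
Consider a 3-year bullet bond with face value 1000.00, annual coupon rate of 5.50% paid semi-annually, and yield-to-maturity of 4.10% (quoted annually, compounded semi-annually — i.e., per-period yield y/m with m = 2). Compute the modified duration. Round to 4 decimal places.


Answer: Modified duration = 2.7542

Derivation:
Coupon per period c = face * coupon_rate / m = 27.500000
Periods per year m = 2; per-period yield y/m = 0.020500
Number of cashflows N = 6
Cashflows (t years, CF_t, discount factor 1/(1+y/m)^(m*t), PV):
  t = 0.5000: CF_t = 27.500000, DF = 0.979912, PV = 26.947575
  t = 1.0000: CF_t = 27.500000, DF = 0.960227, PV = 26.406247
  t = 1.5000: CF_t = 27.500000, DF = 0.940938, PV = 25.875793
  t = 2.0000: CF_t = 27.500000, DF = 0.922036, PV = 25.355995
  t = 2.5000: CF_t = 27.500000, DF = 0.903514, PV = 24.846639
  t = 3.0000: CF_t = 1027.500000, DF = 0.885364, PV = 909.711691
Price P = sum_t PV_t = 1039.143940
First compute Macaulay numerator sum_t t * PV_t:
  t * PV_t at t = 0.5000: 13.473787
  t * PV_t at t = 1.0000: 26.406247
  t * PV_t at t = 1.5000: 38.813689
  t * PV_t at t = 2.0000: 50.711990
  t * PV_t at t = 2.5000: 62.116597
  t * PV_t at t = 3.0000: 2729.135074
Macaulay duration D = 2920.657385 / 1039.143940 = 2.810638
Modified duration = D / (1 + y/m) = 2.810638 / (1 + 0.020500) = 2.754177


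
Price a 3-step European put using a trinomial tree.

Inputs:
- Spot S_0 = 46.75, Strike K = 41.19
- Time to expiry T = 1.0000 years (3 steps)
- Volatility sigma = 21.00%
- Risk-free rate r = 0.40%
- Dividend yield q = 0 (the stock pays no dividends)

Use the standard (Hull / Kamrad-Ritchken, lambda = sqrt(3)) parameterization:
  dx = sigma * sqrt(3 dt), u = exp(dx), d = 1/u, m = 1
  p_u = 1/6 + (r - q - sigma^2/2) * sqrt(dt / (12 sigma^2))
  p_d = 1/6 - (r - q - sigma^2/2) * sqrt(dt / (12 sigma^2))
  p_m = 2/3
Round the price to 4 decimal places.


dt = T/N = 0.333333; dx = sigma*sqrt(3*dt) = 0.210000
u = exp(dx) = 1.233678; d = 1/u = 0.810584
p_u = 0.152341, p_m = 0.666667, p_d = 0.180992
Discount per step: exp(-r*dt) = 0.998668
Stock lattice S(k, j) with j the centered position index:
  k=0: S(0,+0) = 46.7500
  k=1: S(1,-1) = 37.8948; S(1,+0) = 46.7500; S(1,+1) = 57.6744
  k=2: S(2,-2) = 30.7169; S(2,-1) = 37.8948; S(2,+0) = 46.7500; S(2,+1) = 57.6744; S(2,+2) = 71.1517
  k=3: S(3,-3) = 24.8987; S(3,-2) = 30.7169; S(3,-1) = 37.8948; S(3,+0) = 46.7500; S(3,+1) = 57.6744; S(3,+2) = 71.1517; S(3,+3) = 87.7783
Terminal payoffs V(N, j) = max(K - S_T, 0):
  V(3,-3) = 16.291333; V(3,-2) = 10.473061; V(3,-1) = 3.295187; V(3,+0) = 0.000000; V(3,+1) = 0.000000; V(3,+2) = 0.000000; V(3,+3) = 0.000000
Backward induction: V(k, j) = exp(-r*dt) * [p_u * V(k+1, j+1) + p_m * V(k+1, j) + p_d * V(k+1, j-1)]
  V(2,-2) = exp(-r*dt) * [p_u*3.295187 + p_m*10.473061 + p_d*16.291333] = 10.418735
  V(2,-1) = exp(-r*dt) * [p_u*0.000000 + p_m*3.295187 + p_d*10.473061] = 4.086879
  V(2,+0) = exp(-r*dt) * [p_u*0.000000 + p_m*0.000000 + p_d*3.295187] = 0.595608
  V(2,+1) = exp(-r*dt) * [p_u*0.000000 + p_m*0.000000 + p_d*0.000000] = 0.000000
  V(2,+2) = exp(-r*dt) * [p_u*0.000000 + p_m*0.000000 + p_d*0.000000] = 0.000000
  V(1,-1) = exp(-r*dt) * [p_u*0.595608 + p_m*4.086879 + p_d*10.418735] = 4.694766
  V(1,+0) = exp(-r*dt) * [p_u*0.000000 + p_m*0.595608 + p_d*4.086879] = 1.135250
  V(1,+1) = exp(-r*dt) * [p_u*0.000000 + p_m*0.000000 + p_d*0.595608] = 0.107657
  V(0,+0) = exp(-r*dt) * [p_u*0.107657 + p_m*1.135250 + p_d*4.694766] = 1.620787

Answer: Price = V(0,0) = 1.6208


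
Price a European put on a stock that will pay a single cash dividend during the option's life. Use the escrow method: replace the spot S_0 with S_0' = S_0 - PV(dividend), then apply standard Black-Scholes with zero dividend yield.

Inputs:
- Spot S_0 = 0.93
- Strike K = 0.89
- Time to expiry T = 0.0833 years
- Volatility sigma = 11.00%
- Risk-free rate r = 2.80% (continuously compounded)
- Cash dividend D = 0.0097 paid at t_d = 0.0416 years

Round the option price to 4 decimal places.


Answer: Price = 0.0019

Derivation:
PV(D) = D * exp(-r * t_d) = 0.0097 * 0.99883588 = 0.00968871
S_0' = S_0 - PV(D) = 0.9300 - 0.00968871 = 0.92031129
d1 = (ln(S_0'/K) + (r + sigma^2/2)*T) / (sigma*sqrt(T)) = 1.14422877
d2 = d1 - sigma*sqrt(T) = 1.11248086
exp(-rT) = 0.99767032
N(-d1) = 0.12626439; N(-d2) = 0.13296573
P = K * exp(-rT) * N(-d2) - S_0' * N(-d1) = 0.8900 * 0.99767032 * 0.13296573 - 0.92031129 * 0.12626439 = 0.0019
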